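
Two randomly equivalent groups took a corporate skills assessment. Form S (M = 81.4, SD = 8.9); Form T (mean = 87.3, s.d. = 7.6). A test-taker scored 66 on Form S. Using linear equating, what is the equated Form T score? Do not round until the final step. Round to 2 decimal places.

Linear equating: y = (SD_Y/SD_X)(x − M_X) + M_Y
y = (7.6/8.9)(66 − 81.4) + 87.3
y = 0.853933 × -15.4 + 87.3 = -13.1506 + 87.3 = 74.15

74.15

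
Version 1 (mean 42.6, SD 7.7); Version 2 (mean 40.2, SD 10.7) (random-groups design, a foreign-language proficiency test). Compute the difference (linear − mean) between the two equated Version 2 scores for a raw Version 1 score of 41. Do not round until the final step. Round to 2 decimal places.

-0.62

Mean-equated: 41 + (40.2 − 42.6) = 38.60
Linear-equated: (10.7/7.7)(41 − 42.6) + 40.2 = 37.977
Difference = 37.977 − 38.60 = -0.62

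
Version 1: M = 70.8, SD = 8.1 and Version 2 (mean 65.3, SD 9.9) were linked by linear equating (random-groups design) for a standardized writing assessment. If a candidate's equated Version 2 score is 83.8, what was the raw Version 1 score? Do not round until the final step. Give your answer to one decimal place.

Invert y = (SD_Y/SD_X)(x − M_X) + M_Y:
x = (SD_X/SD_Y)(y − M_Y) + M_X = (8.1/9.9)(83.8 − 65.3) + 70.8
x = 0.818182 × 18.500 + 70.8 = 85.9

85.9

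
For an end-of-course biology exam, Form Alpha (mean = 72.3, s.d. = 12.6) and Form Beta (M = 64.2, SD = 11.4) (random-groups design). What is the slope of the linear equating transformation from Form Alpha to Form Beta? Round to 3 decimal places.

0.905

A = SD_Y / SD_X = 11.4 / 12.6 = 0.905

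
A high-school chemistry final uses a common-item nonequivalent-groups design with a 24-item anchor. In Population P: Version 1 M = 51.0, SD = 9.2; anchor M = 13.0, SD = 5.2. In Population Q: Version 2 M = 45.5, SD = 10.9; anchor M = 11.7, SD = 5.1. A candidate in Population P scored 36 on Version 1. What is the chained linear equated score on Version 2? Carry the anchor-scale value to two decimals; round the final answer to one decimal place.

Version 1 → anchor (Population P): v = (5.2/9.2)(36 − 51.0) + 13.0 = 4.52
anchor → Version 2 (Population Q): y = (10.9/5.1)(4.52 − 11.7) + 45.5 = 30.2

30.2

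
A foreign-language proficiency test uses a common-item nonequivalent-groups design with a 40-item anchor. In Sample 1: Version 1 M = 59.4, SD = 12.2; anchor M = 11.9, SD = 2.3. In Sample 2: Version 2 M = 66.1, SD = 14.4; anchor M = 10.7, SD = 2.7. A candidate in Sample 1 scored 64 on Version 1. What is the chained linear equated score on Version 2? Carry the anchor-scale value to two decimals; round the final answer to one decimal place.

77.1

Version 1 → anchor (Sample 1): v = (2.3/12.2)(64 − 59.4) + 11.9 = 12.77
anchor → Version 2 (Sample 2): y = (14.4/2.7)(12.77 − 10.7) + 66.1 = 77.1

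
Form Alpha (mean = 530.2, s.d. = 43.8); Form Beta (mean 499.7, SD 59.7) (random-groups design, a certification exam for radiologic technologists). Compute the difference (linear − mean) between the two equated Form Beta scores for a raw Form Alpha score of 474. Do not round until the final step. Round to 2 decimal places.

Mean-equated: 474 + (499.7 − 530.2) = 443.50
Linear-equated: (59.7/43.8)(474 − 530.2) + 499.7 = 423.099
Difference = 423.099 − 443.50 = -20.40

-20.40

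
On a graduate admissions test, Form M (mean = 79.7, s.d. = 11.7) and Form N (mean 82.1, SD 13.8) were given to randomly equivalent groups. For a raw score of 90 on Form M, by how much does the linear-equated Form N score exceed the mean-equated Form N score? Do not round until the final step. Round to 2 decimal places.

1.85

Mean-equated: 90 + (82.1 − 79.7) = 92.40
Linear-equated: (13.8/11.7)(90 − 79.7) + 82.1 = 94.249
Difference = 94.249 − 92.40 = 1.85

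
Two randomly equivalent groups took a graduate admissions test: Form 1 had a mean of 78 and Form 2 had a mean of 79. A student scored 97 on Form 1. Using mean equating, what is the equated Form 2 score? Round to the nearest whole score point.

98

Mean equating: y = x + (M_Y − M_X) = 97 + (79 − 78) = 98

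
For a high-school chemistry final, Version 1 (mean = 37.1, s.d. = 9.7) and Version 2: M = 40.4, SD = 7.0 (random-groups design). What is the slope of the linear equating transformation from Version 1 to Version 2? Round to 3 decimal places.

A = SD_Y / SD_X = 7.0 / 9.7 = 0.722

0.722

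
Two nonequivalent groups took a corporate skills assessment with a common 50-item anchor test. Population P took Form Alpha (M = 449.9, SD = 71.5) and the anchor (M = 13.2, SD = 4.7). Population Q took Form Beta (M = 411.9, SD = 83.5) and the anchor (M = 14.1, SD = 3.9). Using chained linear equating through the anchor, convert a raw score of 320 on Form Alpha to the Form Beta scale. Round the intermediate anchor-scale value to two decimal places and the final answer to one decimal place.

Form Alpha → anchor (Population P): v = (4.7/71.5)(320 − 449.9) + 13.2 = 4.66
anchor → Form Beta (Population Q): y = (83.5/3.9)(4.66 − 14.1) + 411.9 = 209.8

209.8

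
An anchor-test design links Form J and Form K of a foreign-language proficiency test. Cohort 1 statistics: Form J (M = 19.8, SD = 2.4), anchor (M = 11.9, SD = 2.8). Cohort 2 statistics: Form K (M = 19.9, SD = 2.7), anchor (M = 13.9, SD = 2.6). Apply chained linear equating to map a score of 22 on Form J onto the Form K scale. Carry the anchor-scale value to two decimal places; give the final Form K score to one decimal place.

Form J → anchor (Cohort 1): v = (2.8/2.4)(22 − 19.8) + 11.9 = 14.47
anchor → Form K (Cohort 2): y = (2.7/2.6)(14.47 − 13.9) + 19.9 = 20.5

20.5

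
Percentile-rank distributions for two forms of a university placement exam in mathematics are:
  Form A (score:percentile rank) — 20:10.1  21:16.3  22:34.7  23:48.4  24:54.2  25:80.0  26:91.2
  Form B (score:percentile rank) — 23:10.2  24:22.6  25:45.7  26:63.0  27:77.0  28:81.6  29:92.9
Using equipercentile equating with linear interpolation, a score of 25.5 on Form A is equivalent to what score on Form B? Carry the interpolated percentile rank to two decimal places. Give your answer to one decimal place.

PR of 25.5 on Form A: 80.0 + (25.5 − 25)/(26 − 25) × (91.2 − 80.0) = 85.60
On Form B, PR 85.60 falls between score 28 (PR 81.6) and 29 (PR 92.9).
Interpolate: 28 + (85.60 − 81.6)/(92.9 − 81.6) × (29 − 28) = 28.4

28.4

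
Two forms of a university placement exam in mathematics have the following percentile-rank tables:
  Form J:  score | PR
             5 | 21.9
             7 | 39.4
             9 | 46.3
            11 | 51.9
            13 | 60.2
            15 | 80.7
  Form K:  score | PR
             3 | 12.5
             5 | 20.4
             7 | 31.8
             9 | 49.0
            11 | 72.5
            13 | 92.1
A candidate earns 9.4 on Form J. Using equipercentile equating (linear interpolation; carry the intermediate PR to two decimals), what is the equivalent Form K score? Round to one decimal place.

PR of 9.4 on Form J: 46.3 + (9.4 − 9)/(11 − 9) × (51.9 − 46.3) = 47.42
On Form K, PR 47.42 falls between score 7 (PR 31.8) and 9 (PR 49.0).
Interpolate: 7 + (47.42 − 31.8)/(49.0 − 31.8) × (9 − 7) = 8.8

8.8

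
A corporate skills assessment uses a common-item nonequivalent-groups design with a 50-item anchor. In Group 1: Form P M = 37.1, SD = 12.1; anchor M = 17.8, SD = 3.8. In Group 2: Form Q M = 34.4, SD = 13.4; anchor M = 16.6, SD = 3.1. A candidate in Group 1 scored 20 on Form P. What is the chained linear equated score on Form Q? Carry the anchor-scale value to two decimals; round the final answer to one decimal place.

Form P → anchor (Group 1): v = (3.8/12.1)(20 − 37.1) + 17.8 = 12.43
anchor → Form Q (Group 2): y = (13.4/3.1)(12.43 − 16.6) + 34.4 = 16.4

16.4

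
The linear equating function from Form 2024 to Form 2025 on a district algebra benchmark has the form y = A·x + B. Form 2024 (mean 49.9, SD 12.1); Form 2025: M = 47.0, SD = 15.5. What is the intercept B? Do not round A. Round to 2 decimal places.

A = SD_Y / SD_X = 15.5 / 12.1 = 1.280992
B = M_Y − A·M_X = 47.0 − 1.280992 × 49.9 = -16.92

-16.92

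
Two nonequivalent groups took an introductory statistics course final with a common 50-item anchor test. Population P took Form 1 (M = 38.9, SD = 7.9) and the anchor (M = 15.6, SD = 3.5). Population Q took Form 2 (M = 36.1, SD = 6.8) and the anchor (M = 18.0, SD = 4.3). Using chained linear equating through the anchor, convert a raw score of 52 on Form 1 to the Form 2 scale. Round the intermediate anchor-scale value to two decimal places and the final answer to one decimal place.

41.5

Form 1 → anchor (Population P): v = (3.5/7.9)(52 − 38.9) + 15.6 = 21.40
anchor → Form 2 (Population Q): y = (6.8/4.3)(21.40 − 18.0) + 36.1 = 41.5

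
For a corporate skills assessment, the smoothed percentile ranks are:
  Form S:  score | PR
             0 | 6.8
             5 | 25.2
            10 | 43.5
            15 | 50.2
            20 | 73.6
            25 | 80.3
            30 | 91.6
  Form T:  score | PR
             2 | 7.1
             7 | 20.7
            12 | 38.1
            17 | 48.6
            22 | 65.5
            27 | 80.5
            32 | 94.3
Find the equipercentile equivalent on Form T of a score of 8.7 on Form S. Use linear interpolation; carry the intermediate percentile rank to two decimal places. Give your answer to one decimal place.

PR of 8.7 on Form S: 25.2 + (8.7 − 5)/(10 − 5) × (43.5 − 25.2) = 38.74
On Form T, PR 38.74 falls between score 12 (PR 38.1) and 17 (PR 48.6).
Interpolate: 12 + (38.74 − 38.1)/(48.6 − 38.1) × (17 − 12) = 12.3

12.3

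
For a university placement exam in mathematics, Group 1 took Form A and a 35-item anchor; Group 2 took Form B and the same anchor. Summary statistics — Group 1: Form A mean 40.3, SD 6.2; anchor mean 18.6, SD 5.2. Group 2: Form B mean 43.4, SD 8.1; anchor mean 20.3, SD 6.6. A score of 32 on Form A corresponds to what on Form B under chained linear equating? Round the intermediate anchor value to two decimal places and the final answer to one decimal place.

Form A → anchor (Group 1): v = (5.2/6.2)(32 − 40.3) + 18.6 = 11.64
anchor → Form B (Group 2): y = (8.1/6.6)(11.64 − 20.3) + 43.4 = 32.8

32.8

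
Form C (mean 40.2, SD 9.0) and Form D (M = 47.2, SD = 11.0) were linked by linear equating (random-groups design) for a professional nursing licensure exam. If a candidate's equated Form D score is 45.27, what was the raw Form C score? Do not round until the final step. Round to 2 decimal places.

38.62

Invert y = (SD_Y/SD_X)(x − M_X) + M_Y:
x = (SD_X/SD_Y)(y − M_Y) + M_X = (9.0/11.0)(45.27 − 47.2) + 40.2
x = 0.818182 × -1.930 + 40.2 = 38.62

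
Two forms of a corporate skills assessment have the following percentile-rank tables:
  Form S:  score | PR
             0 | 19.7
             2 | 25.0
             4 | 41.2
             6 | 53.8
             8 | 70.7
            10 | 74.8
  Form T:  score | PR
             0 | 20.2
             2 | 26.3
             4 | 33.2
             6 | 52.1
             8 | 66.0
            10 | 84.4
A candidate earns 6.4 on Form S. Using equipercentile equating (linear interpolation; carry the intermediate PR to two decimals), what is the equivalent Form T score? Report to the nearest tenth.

PR of 6.4 on Form S: 53.8 + (6.4 − 6)/(8 − 6) × (70.7 − 53.8) = 57.18
On Form T, PR 57.18 falls between score 6 (PR 52.1) and 8 (PR 66.0).
Interpolate: 6 + (57.18 − 52.1)/(66.0 − 52.1) × (8 − 6) = 6.7

6.7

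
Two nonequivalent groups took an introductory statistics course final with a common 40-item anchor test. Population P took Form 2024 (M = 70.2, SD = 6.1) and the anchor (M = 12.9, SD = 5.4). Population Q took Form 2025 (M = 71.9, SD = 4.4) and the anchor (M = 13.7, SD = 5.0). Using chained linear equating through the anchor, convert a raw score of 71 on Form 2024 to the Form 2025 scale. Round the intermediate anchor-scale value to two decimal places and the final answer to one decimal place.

71.8

Form 2024 → anchor (Population P): v = (5.4/6.1)(71 − 70.2) + 12.9 = 13.61
anchor → Form 2025 (Population Q): y = (4.4/5.0)(13.61 − 13.7) + 71.9 = 71.8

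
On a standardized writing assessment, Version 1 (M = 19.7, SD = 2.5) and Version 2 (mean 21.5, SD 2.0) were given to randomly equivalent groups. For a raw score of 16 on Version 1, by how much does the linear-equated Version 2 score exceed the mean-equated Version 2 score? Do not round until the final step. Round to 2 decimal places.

Mean-equated: 16 + (21.5 − 19.7) = 17.80
Linear-equated: (2.0/2.5)(16 − 19.7) + 21.5 = 18.540
Difference = 18.540 − 17.80 = 0.74

0.74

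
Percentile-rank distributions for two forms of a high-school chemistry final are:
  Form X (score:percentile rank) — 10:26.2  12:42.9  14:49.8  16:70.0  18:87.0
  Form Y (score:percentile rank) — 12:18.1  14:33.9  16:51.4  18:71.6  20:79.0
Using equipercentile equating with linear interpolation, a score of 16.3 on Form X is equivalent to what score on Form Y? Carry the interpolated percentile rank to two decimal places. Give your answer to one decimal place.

PR of 16.3 on Form X: 70.0 + (16.3 − 16)/(18 − 16) × (87.0 − 70.0) = 72.55
On Form Y, PR 72.55 falls between score 18 (PR 71.6) and 20 (PR 79.0).
Interpolate: 18 + (72.55 − 71.6)/(79.0 − 71.6) × (20 − 18) = 18.3

18.3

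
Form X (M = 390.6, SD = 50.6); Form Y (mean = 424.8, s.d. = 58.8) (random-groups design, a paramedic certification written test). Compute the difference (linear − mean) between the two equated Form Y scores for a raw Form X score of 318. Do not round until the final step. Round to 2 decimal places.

-11.77

Mean-equated: 318 + (424.8 − 390.6) = 352.20
Linear-equated: (58.8/50.6)(318 − 390.6) + 424.8 = 340.435
Difference = 340.435 − 352.20 = -11.77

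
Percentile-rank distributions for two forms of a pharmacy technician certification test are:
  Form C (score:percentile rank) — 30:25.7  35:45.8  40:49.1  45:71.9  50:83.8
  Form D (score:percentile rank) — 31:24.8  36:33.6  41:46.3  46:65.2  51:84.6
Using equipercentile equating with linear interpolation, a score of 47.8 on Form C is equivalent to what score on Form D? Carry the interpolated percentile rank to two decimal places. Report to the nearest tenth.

49.4

PR of 47.8 on Form C: 71.9 + (47.8 − 45)/(50 − 45) × (83.8 − 71.9) = 78.56
On Form D, PR 78.56 falls between score 46 (PR 65.2) and 51 (PR 84.6).
Interpolate: 46 + (78.56 − 65.2)/(84.6 − 65.2) × (51 − 46) = 49.4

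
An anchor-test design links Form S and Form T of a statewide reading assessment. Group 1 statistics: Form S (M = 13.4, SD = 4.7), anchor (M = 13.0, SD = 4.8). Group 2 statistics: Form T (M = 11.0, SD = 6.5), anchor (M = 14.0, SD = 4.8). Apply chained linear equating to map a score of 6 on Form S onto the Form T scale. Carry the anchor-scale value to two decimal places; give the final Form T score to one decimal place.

Form S → anchor (Group 1): v = (4.8/4.7)(6 − 13.4) + 13.0 = 5.44
anchor → Form T (Group 2): y = (6.5/4.8)(5.44 − 14.0) + 11.0 = -0.6

-0.6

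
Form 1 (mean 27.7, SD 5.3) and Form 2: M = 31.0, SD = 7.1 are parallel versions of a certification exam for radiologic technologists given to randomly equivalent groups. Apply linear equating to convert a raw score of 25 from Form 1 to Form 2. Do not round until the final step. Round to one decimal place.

27.4

Linear equating: y = (SD_Y/SD_X)(x − M_X) + M_Y
y = (7.1/5.3)(25 − 27.7) + 31.0
y = 1.339623 × -2.7 + 31.0 = -3.6170 + 31.0 = 27.4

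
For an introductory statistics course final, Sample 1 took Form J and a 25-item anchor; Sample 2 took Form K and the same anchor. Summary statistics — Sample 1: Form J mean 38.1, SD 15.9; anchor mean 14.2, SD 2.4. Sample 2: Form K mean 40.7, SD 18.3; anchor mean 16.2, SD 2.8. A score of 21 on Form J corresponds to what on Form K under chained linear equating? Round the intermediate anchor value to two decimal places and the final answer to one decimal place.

Form J → anchor (Sample 1): v = (2.4/15.9)(21 − 38.1) + 14.2 = 11.62
anchor → Form K (Sample 2): y = (18.3/2.8)(11.62 − 16.2) + 40.7 = 10.8

10.8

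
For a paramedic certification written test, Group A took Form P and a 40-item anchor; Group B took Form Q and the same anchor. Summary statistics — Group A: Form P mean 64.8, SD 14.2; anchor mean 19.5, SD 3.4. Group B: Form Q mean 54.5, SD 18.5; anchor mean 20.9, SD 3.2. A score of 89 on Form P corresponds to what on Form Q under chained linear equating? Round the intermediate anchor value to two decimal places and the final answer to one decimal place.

79.9

Form P → anchor (Group A): v = (3.4/14.2)(89 − 64.8) + 19.5 = 25.29
anchor → Form Q (Group B): y = (18.5/3.2)(25.29 − 20.9) + 54.5 = 79.9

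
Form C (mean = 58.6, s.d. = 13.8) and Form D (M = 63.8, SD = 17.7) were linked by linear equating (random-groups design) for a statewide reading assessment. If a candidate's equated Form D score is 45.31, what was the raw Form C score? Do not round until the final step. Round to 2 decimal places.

Invert y = (SD_Y/SD_X)(x − M_X) + M_Y:
x = (SD_X/SD_Y)(y − M_Y) + M_X = (13.8/17.7)(45.31 − 63.8) + 58.6
x = 0.779661 × -18.490 + 58.6 = 44.18

44.18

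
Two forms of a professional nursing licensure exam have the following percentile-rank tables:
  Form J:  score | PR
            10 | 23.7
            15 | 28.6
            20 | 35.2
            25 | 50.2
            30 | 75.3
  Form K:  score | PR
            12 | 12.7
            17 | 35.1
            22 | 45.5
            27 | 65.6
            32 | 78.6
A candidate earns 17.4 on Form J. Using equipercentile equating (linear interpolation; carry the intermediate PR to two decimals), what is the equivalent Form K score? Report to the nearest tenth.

PR of 17.4 on Form J: 28.6 + (17.4 − 15)/(20 − 15) × (35.2 − 28.6) = 31.77
On Form K, PR 31.77 falls between score 12 (PR 12.7) and 17 (PR 35.1).
Interpolate: 12 + (31.77 − 12.7)/(35.1 − 12.7) × (17 − 12) = 16.3

16.3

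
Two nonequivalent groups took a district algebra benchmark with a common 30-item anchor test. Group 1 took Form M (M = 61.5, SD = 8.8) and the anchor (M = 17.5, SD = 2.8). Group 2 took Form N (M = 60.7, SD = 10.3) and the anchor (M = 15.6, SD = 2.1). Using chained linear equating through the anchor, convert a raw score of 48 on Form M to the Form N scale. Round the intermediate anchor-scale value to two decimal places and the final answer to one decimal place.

48.9

Form M → anchor (Group 1): v = (2.8/8.8)(48 − 61.5) + 17.5 = 13.20
anchor → Form N (Group 2): y = (10.3/2.1)(13.20 − 15.6) + 60.7 = 48.9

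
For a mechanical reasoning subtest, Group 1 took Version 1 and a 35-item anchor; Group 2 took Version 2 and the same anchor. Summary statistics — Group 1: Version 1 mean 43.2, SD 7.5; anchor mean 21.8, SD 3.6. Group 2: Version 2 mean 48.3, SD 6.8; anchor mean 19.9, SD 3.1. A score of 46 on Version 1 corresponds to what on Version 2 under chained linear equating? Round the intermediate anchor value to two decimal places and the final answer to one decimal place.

Version 1 → anchor (Group 1): v = (3.6/7.5)(46 − 43.2) + 21.8 = 23.14
anchor → Version 2 (Group 2): y = (6.8/3.1)(23.14 − 19.9) + 48.3 = 55.4

55.4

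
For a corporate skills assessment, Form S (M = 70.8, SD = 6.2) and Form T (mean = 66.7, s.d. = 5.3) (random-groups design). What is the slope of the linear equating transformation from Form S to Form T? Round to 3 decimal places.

A = SD_Y / SD_X = 5.3 / 6.2 = 0.855

0.855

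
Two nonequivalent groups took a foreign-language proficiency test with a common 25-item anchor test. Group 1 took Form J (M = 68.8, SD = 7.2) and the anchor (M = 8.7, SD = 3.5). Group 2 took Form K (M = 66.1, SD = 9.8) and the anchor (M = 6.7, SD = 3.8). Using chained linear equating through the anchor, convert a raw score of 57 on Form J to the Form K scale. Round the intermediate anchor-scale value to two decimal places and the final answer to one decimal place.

56.5

Form J → anchor (Group 1): v = (3.5/7.2)(57 − 68.8) + 8.7 = 2.96
anchor → Form K (Group 2): y = (9.8/3.8)(2.96 − 6.7) + 66.1 = 56.5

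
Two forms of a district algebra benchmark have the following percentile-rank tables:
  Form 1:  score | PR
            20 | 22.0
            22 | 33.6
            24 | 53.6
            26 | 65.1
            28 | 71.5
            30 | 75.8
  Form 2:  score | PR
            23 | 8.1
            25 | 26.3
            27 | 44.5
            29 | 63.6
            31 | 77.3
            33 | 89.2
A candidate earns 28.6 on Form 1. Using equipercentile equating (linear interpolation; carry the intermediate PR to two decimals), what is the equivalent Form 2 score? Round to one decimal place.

30.3

PR of 28.6 on Form 1: 71.5 + (28.6 − 28)/(30 − 28) × (75.8 − 71.5) = 72.79
On Form 2, PR 72.79 falls between score 29 (PR 63.6) and 31 (PR 77.3).
Interpolate: 29 + (72.79 − 63.6)/(77.3 − 63.6) × (31 − 29) = 30.3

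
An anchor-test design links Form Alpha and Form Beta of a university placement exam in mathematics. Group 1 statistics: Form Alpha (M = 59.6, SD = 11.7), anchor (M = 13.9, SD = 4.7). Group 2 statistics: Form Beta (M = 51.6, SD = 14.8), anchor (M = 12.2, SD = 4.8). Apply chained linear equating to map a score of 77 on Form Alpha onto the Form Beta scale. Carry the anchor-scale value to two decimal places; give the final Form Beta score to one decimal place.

78.4

Form Alpha → anchor (Group 1): v = (4.7/11.7)(77 − 59.6) + 13.9 = 20.89
anchor → Form Beta (Group 2): y = (14.8/4.8)(20.89 − 12.2) + 51.6 = 78.4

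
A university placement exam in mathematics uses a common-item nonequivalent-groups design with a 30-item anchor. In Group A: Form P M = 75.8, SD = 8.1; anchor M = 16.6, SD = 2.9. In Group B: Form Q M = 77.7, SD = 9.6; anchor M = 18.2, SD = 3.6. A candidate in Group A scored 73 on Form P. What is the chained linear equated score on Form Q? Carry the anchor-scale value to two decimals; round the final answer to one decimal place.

70.8

Form P → anchor (Group A): v = (2.9/8.1)(73 − 75.8) + 16.6 = 15.60
anchor → Form Q (Group B): y = (9.6/3.6)(15.60 − 18.2) + 77.7 = 70.8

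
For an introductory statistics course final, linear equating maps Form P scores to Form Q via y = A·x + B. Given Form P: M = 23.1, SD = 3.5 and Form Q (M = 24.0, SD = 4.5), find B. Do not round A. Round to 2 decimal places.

-5.70

A = SD_Y / SD_X = 4.5 / 3.5 = 1.285714
B = M_Y − A·M_X = 24.0 − 1.285714 × 23.1 = -5.70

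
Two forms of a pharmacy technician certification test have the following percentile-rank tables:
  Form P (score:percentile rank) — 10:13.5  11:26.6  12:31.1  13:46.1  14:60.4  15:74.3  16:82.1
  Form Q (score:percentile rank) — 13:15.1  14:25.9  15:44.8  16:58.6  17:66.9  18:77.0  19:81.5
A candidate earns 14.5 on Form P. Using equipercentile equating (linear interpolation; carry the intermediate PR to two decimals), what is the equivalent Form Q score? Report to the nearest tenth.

17.0

PR of 14.5 on Form P: 60.4 + (14.5 − 14)/(15 − 14) × (74.3 − 60.4) = 67.35
On Form Q, PR 67.35 falls between score 17 (PR 66.9) and 18 (PR 77.0).
Interpolate: 17 + (67.35 − 66.9)/(77.0 − 66.9) × (18 − 17) = 17.0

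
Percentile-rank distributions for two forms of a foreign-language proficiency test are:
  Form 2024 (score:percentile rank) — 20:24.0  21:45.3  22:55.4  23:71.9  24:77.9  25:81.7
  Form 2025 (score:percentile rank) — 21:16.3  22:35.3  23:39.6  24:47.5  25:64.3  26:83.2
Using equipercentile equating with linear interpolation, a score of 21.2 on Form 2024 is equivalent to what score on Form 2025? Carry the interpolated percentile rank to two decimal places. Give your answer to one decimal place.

24.0

PR of 21.2 on Form 2024: 45.3 + (21.2 − 21)/(22 − 21) × (55.4 − 45.3) = 47.32
On Form 2025, PR 47.32 falls between score 23 (PR 39.6) and 24 (PR 47.5).
Interpolate: 23 + (47.32 − 39.6)/(47.5 − 39.6) × (24 − 23) = 24.0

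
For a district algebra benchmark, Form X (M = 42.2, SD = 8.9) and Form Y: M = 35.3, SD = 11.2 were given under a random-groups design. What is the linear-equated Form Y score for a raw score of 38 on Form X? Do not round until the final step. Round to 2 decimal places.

30.01

Linear equating: y = (SD_Y/SD_X)(x − M_X) + M_Y
y = (11.2/8.9)(38 − 42.2) + 35.3
y = 1.258427 × -4.2 + 35.3 = -5.2854 + 35.3 = 30.01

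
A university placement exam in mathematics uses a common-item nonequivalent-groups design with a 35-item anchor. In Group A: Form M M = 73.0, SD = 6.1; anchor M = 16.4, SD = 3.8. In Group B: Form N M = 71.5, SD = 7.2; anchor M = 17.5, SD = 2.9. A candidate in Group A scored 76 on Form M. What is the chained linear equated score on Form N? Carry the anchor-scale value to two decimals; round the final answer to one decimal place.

73.4

Form M → anchor (Group A): v = (3.8/6.1)(76 − 73.0) + 16.4 = 18.27
anchor → Form N (Group B): y = (7.2/2.9)(18.27 − 17.5) + 71.5 = 73.4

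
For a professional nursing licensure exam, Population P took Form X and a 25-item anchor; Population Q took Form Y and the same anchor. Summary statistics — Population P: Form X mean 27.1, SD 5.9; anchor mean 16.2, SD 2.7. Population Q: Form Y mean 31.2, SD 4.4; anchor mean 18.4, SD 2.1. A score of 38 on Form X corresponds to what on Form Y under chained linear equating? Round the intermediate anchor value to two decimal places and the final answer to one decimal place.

37.0

Form X → anchor (Population P): v = (2.7/5.9)(38 − 27.1) + 16.2 = 21.19
anchor → Form Y (Population Q): y = (4.4/2.1)(21.19 − 18.4) + 31.2 = 37.0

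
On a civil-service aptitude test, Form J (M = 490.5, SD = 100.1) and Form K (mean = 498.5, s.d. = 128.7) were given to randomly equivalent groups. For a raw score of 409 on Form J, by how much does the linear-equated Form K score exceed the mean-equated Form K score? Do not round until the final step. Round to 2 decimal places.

Mean-equated: 409 + (498.5 − 490.5) = 417.00
Linear-equated: (128.7/100.1)(409 − 490.5) + 498.5 = 393.714
Difference = 393.714 − 417.00 = -23.29

-23.29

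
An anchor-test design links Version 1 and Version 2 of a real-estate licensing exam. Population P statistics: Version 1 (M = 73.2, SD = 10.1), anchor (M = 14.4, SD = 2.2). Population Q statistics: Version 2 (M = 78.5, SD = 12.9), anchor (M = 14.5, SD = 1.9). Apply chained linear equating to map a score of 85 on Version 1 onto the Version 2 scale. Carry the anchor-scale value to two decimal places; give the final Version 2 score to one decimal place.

95.3

Version 1 → anchor (Population P): v = (2.2/10.1)(85 − 73.2) + 14.4 = 16.97
anchor → Version 2 (Population Q): y = (12.9/1.9)(16.97 − 14.5) + 78.5 = 95.3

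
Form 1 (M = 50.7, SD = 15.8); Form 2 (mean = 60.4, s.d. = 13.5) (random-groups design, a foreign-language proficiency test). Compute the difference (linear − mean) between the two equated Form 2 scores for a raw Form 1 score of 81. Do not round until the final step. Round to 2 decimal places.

-4.41

Mean-equated: 81 + (60.4 − 50.7) = 90.70
Linear-equated: (13.5/15.8)(81 − 50.7) + 60.4 = 86.289
Difference = 86.289 − 90.70 = -4.41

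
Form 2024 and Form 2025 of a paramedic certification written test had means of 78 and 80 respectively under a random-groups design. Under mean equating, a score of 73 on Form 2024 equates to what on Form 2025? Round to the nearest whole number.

Mean equating: y = x + (M_Y − M_X) = 73 + (80 − 78) = 75

75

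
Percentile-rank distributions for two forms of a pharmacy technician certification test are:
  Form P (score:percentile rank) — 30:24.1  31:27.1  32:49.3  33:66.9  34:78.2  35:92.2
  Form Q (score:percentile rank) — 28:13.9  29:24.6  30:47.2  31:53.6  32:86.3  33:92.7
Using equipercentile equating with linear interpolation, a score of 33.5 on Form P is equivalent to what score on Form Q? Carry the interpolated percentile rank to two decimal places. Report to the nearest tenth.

PR of 33.5 on Form P: 66.9 + (33.5 − 33)/(34 − 33) × (78.2 − 66.9) = 72.55
On Form Q, PR 72.55 falls between score 31 (PR 53.6) and 32 (PR 86.3).
Interpolate: 31 + (72.55 − 53.6)/(86.3 − 53.6) × (32 − 31) = 31.6

31.6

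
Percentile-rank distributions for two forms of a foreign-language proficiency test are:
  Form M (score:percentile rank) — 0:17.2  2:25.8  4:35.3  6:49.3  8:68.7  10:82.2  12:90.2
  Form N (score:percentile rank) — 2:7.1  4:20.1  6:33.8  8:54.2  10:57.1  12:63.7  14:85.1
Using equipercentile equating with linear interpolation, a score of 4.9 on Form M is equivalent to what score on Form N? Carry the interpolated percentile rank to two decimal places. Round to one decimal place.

PR of 4.9 on Form M: 35.3 + (4.9 − 4)/(6 − 4) × (49.3 − 35.3) = 41.60
On Form N, PR 41.60 falls between score 6 (PR 33.8) and 8 (PR 54.2).
Interpolate: 6 + (41.60 − 33.8)/(54.2 − 33.8) × (8 − 6) = 6.8

6.8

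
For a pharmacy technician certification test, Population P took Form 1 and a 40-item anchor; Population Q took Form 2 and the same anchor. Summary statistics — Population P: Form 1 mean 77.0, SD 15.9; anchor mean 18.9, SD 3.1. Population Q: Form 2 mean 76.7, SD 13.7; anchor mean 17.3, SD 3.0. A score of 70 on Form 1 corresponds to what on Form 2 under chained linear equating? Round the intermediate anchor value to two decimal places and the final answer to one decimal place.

Form 1 → anchor (Population P): v = (3.1/15.9)(70 − 77.0) + 18.9 = 17.54
anchor → Form 2 (Population Q): y = (13.7/3.0)(17.54 − 17.3) + 76.7 = 77.8

77.8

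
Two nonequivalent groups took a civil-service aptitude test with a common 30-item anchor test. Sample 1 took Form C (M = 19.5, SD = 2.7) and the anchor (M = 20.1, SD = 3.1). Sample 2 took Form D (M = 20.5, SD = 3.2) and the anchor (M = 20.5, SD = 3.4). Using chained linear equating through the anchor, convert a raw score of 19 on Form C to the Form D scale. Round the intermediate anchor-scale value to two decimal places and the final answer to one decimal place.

19.6

Form C → anchor (Sample 1): v = (3.1/2.7)(19 − 19.5) + 20.1 = 19.53
anchor → Form D (Sample 2): y = (3.2/3.4)(19.53 − 20.5) + 20.5 = 19.6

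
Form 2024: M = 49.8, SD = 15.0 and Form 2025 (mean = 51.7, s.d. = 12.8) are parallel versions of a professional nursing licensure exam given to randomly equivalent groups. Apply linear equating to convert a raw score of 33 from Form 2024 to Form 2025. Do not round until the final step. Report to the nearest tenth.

37.4

Linear equating: y = (SD_Y/SD_X)(x − M_X) + M_Y
y = (12.8/15.0)(33 − 49.8) + 51.7
y = 0.853333 × -16.8 + 51.7 = -14.3360 + 51.7 = 37.4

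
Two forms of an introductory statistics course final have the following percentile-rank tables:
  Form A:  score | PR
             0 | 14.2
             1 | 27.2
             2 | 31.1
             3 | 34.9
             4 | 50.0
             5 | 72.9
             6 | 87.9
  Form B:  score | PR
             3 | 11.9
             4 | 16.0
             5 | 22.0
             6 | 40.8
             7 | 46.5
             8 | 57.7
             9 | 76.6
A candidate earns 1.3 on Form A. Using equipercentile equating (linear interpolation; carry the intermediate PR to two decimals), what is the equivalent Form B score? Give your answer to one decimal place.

PR of 1.3 on Form A: 27.2 + (1.3 − 1)/(2 − 1) × (31.1 − 27.2) = 28.37
On Form B, PR 28.37 falls between score 5 (PR 22.0) and 6 (PR 40.8).
Interpolate: 5 + (28.37 − 22.0)/(40.8 − 22.0) × (6 − 5) = 5.3

5.3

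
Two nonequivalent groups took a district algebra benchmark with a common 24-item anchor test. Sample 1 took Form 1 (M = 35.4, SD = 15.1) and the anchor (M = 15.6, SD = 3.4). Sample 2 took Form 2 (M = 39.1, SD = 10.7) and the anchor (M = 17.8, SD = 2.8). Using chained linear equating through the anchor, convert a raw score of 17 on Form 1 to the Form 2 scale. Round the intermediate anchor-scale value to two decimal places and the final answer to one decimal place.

Form 1 → anchor (Sample 1): v = (3.4/15.1)(17 − 35.4) + 15.6 = 11.46
anchor → Form 2 (Sample 2): y = (10.7/2.8)(11.46 − 17.8) + 39.1 = 14.9

14.9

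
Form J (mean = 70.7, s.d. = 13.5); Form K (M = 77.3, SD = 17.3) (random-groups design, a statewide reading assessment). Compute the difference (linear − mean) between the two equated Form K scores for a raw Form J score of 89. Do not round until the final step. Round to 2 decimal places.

Mean-equated: 89 + (77.3 − 70.7) = 95.60
Linear-equated: (17.3/13.5)(89 − 70.7) + 77.3 = 100.751
Difference = 100.751 − 95.60 = 5.15

5.15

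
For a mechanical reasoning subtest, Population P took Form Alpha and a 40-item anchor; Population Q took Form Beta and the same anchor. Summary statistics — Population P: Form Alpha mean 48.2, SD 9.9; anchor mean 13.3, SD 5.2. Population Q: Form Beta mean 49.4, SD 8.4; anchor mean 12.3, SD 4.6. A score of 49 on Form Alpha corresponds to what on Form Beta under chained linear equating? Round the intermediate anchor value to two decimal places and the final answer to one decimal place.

Form Alpha → anchor (Population P): v = (5.2/9.9)(49 − 48.2) + 13.3 = 13.72
anchor → Form Beta (Population Q): y = (8.4/4.6)(13.72 − 12.3) + 49.4 = 52.0

52.0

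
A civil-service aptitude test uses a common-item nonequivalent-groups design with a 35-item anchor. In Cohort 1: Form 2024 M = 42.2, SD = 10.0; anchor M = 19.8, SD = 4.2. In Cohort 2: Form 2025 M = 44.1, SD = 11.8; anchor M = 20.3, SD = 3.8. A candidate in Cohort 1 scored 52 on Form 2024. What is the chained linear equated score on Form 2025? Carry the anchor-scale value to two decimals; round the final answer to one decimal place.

55.3

Form 2024 → anchor (Cohort 1): v = (4.2/10.0)(52 − 42.2) + 19.8 = 23.92
anchor → Form 2025 (Cohort 2): y = (11.8/3.8)(23.92 − 20.3) + 44.1 = 55.3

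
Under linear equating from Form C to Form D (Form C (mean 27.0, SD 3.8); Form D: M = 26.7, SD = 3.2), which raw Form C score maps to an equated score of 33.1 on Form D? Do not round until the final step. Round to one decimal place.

Invert y = (SD_Y/SD_X)(x − M_X) + M_Y:
x = (SD_X/SD_Y)(y − M_Y) + M_X = (3.8/3.2)(33.1 − 26.7) + 27.0
x = 1.187500 × 6.400 + 27.0 = 34.6

34.6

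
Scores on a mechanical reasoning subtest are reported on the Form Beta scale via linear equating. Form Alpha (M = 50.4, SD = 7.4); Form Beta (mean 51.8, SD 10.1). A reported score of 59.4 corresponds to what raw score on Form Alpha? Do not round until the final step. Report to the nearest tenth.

56.0

Invert y = (SD_Y/SD_X)(x − M_X) + M_Y:
x = (SD_X/SD_Y)(y − M_Y) + M_X = (7.4/10.1)(59.4 − 51.8) + 50.4
x = 0.732673 × 7.600 + 50.4 = 56.0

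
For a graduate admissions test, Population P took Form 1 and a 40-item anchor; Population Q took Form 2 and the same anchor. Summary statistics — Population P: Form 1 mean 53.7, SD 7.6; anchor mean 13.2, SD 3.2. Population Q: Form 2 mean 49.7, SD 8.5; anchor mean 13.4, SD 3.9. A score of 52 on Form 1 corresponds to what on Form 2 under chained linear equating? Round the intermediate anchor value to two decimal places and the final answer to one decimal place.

47.7

Form 1 → anchor (Population P): v = (3.2/7.6)(52 − 53.7) + 13.2 = 12.48
anchor → Form 2 (Population Q): y = (8.5/3.9)(12.48 − 13.4) + 49.7 = 47.7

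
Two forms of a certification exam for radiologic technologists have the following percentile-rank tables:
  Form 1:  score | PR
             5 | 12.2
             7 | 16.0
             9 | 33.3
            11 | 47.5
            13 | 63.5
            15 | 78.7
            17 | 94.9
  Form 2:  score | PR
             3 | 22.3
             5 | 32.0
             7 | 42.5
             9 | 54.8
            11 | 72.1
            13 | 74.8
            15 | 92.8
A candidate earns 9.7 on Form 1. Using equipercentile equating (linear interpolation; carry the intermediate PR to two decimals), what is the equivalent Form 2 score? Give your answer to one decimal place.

PR of 9.7 on Form 1: 33.3 + (9.7 − 9)/(11 − 9) × (47.5 − 33.3) = 38.27
On Form 2, PR 38.27 falls between score 5 (PR 32.0) and 7 (PR 42.5).
Interpolate: 5 + (38.27 − 32.0)/(42.5 − 32.0) × (7 − 5) = 6.2

6.2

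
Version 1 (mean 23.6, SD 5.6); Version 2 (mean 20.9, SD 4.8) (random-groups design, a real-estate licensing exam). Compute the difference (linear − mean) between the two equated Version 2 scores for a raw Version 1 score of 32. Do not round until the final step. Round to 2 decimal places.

Mean-equated: 32 + (20.9 − 23.6) = 29.30
Linear-equated: (4.8/5.6)(32 − 23.6) + 20.9 = 28.100
Difference = 28.100 − 29.30 = -1.20

-1.20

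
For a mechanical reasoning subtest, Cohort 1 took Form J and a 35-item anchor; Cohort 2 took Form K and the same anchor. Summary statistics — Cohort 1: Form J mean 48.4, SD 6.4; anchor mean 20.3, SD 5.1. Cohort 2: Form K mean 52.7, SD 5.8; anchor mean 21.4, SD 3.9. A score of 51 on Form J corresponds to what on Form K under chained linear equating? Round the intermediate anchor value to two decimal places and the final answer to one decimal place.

Form J → anchor (Cohort 1): v = (5.1/6.4)(51 − 48.4) + 20.3 = 22.37
anchor → Form K (Cohort 2): y = (5.8/3.9)(22.37 − 21.4) + 52.7 = 54.1

54.1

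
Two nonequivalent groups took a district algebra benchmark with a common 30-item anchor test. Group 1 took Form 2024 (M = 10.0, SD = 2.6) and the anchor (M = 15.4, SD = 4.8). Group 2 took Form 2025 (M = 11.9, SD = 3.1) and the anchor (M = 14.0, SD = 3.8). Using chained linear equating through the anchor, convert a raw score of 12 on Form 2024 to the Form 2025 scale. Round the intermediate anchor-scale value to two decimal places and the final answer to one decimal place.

16.1

Form 2024 → anchor (Group 1): v = (4.8/2.6)(12 − 10.0) + 15.4 = 19.09
anchor → Form 2025 (Group 2): y = (3.1/3.8)(19.09 − 14.0) + 11.9 = 16.1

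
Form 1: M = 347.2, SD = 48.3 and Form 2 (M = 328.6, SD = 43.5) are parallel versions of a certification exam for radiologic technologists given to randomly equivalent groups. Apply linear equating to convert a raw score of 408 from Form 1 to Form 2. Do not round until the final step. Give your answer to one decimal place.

383.4

Linear equating: y = (SD_Y/SD_X)(x − M_X) + M_Y
y = (43.5/48.3)(408 − 347.2) + 328.6
y = 0.900621 × 60.8 + 328.6 = 54.7578 + 328.6 = 383.4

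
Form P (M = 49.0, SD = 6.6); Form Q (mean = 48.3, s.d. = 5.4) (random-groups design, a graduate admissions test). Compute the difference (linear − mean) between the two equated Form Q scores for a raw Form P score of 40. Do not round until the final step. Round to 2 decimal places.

1.64

Mean-equated: 40 + (48.3 − 49.0) = 39.30
Linear-equated: (5.4/6.6)(40 − 49.0) + 48.3 = 40.936
Difference = 40.936 − 39.30 = 1.64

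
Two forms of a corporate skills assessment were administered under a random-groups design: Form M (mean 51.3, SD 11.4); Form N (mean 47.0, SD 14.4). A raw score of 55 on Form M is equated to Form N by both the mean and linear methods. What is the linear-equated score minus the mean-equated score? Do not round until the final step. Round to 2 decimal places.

0.97

Mean-equated: 55 + (47.0 − 51.3) = 50.70
Linear-equated: (14.4/11.4)(55 − 51.3) + 47.0 = 51.674
Difference = 51.674 − 50.70 = 0.97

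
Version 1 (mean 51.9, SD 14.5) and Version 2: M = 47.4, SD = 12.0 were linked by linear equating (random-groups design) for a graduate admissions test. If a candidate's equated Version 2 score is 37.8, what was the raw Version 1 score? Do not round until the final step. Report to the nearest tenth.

40.3

Invert y = (SD_Y/SD_X)(x − M_X) + M_Y:
x = (SD_X/SD_Y)(y − M_Y) + M_X = (14.5/12.0)(37.8 − 47.4) + 51.9
x = 1.208333 × -9.600 + 51.9 = 40.3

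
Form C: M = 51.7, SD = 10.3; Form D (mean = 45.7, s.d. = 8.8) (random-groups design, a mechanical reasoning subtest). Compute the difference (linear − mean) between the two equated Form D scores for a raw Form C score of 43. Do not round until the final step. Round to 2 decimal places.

1.27

Mean-equated: 43 + (45.7 − 51.7) = 37.00
Linear-equated: (8.8/10.3)(43 − 51.7) + 45.7 = 38.267
Difference = 38.267 − 37.00 = 1.27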